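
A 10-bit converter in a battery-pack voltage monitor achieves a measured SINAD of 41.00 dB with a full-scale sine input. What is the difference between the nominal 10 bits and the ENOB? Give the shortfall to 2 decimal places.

N_eff = (41.00 − 1.76)/6.02 = 6.5183 bits.
10 − 6.5183 = 3.48 bits below nominal.

3.48 bits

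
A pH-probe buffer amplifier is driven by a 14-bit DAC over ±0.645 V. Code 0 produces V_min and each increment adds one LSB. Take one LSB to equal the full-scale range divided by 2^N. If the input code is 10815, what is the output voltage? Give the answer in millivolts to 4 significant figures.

206.5 mV

Span: 0.645 V − (-0.645 V) = 1.29 V. LSB = 1.29 V / 2^14.
V_out = V_min + code × LSB = -0.645 V + 10815 × 1.29 V / 16384
      = -0.645 + 0.851523 = 0.206523 V.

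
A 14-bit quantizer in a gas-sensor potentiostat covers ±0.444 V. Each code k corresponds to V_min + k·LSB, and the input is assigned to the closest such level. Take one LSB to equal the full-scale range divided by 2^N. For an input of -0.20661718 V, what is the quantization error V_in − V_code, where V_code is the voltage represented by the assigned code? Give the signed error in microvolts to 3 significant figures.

−9.76 µV

Range = 0.444 − (-0.444) = 0.888 V. LSB = 0.888 V / 2^14 ≈ 54.20 µV.
(V_in − V_min)/LSB = (-0.20661718 − (-0.444)) × 16384/0.888 = 4379.8200 → nearest code k = 4380.
V_code = -0.444 + (4380/16384) × 0.888 = -0.20660742188 V.
e = -0.20661718 − (-0.20660742188) = −9.76 µV.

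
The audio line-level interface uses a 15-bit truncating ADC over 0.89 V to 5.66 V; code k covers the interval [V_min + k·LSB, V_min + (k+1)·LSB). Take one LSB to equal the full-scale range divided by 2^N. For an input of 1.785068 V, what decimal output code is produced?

6148

Full-scale range = 5.66 V − (0.89 V) = 4.77 V. LSB = 4.77 V / 2^15 ≈ 145.6 µV.
(V_in − V_min) × 2^15/range = (1.785068 − (0.89)) × 32768/4.77 = 6148.761.
Floor → code = 6148.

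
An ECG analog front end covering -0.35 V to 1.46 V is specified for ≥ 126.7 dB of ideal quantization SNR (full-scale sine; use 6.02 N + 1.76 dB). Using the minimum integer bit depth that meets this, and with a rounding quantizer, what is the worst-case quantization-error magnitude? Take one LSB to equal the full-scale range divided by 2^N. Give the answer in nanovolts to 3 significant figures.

Full-scale range = 1.46 V − (-0.35 V) = 1.81 V.
N ≥ (126.7 − 1.76)/6.02 = 20.754 → N_min = 21.
LSB = 1.81 V ÷ 2^21 = 1.81/2097152 V = 0.86308 µV.
Max error for round-to-nearest is LSB/2 = 432 nV.

432 nV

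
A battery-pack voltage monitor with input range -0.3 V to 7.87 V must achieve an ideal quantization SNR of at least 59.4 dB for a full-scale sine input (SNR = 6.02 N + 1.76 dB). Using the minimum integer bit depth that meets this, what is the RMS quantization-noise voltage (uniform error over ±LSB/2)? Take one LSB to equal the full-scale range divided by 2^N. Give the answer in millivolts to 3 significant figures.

Full-scale range = 7.87 V − (-0.3 V) = 8.17 V.
Solving 6.02 N ≥ 59.4 − 1.76: N ≥ 9.575. Round up → N = 10.
LSB = 8.17 V ÷ 2^10 = 8.17/1024 V = 7.9785 mV.
RMS noise = LSB/√12 = 2.30 mV.

2.30 mV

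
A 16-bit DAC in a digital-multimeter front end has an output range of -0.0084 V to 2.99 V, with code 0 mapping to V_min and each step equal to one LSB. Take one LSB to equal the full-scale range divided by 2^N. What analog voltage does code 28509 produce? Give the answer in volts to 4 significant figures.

Span: 2.99 V − (-0.0084 V) = 2.9984 V. LSB = 2.9984 V / 2^16.
V_out = V_min + code × LSB = -0.0084 V + 28509 × 2.9984 V / 65536
      = -0.0084 + 1.30434 = 1.29594 V.

1.296 V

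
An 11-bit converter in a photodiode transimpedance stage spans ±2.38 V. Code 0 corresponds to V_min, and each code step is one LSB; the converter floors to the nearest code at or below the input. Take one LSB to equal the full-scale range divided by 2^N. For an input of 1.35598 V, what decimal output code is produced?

Range = 2.38 − (-2.38) = 4.76 V. LSB = 4.76 V / 2^11 ≈ 2.324 mV.
V_in − V_min = 1.35598 − (-2.38) = 3.73598 V.
Divide by LSB: 3.73598 × 2048/4.76 = 1607.4132.
Truncating gives code 1607.

1607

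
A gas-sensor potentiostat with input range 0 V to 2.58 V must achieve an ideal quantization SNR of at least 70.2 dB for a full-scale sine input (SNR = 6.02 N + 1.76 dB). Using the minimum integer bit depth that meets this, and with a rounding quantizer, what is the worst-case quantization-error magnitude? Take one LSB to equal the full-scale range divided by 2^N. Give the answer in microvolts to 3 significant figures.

Range is 2.58 V.
Required N = ⌈(70.2 − 1.76)/6.02⌉ = ⌈11.369⌉ = 12.
LSB = 2.58 V / 2^12 = 0.62988 mV.
|e|_max = LSB/2 = 315 µV.

315 µV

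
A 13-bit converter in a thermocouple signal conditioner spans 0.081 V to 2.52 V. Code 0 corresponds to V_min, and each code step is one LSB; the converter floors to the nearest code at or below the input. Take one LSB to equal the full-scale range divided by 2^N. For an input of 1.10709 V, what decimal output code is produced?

Range = 2.52 − (0.081) = 2.439 V. LSB = 2.439 V / 2^13 ≈ 297.7 µV.
(V_in − V_min) × 2^13/range = (1.10709 − (0.081)) × 8192/2.439 = 3446.383.
Floor → code = 3446.

3446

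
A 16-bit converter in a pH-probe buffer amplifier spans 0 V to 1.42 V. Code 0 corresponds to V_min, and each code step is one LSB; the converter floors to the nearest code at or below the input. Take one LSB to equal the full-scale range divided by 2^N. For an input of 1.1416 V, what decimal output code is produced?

Span = 1.42 V. LSB = 1.42 V / 2^16 ≈ 21.67 µV.
(V_in − V_min) × 2^16/range = (1.1416 − (0)) × 65536/1.42 = 52687.252.
Floor → code = 52687.

52687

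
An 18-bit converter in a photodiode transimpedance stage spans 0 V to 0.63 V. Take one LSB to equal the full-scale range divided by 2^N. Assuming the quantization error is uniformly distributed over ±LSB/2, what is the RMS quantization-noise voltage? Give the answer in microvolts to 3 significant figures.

Full-scale range = 0.63 V.
Step size = 0.63/262144 V = 2.4033 µV.
For a uniform distribution on [−LSB/2, +LSB/2], V_rms = LSB/√12 = 2.4033 µV/3.4641 = 0.694 µV.

0.694 µV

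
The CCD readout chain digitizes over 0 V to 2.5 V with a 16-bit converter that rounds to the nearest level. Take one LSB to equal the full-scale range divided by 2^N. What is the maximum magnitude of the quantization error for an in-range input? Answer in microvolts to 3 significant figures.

19.1 µV

V_FS = 2.5 V.
LSB = 2.5 V ÷ 2^16 = 2.5/65536 V = 38.147 µV.
|e|_max = LSB/2 = 19.1 µV.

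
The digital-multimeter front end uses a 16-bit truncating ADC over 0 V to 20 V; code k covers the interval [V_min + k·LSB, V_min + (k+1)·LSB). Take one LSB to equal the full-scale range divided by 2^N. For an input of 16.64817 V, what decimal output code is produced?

Full-scale range = 20 V. LSB = 20 V / 2^16 ≈ 305.2 µV.
(V_in − V_min) × 2^16/range = (16.64817 − (0)) × 65536/20 = 54552.723.
Floor → code = 54552.

54552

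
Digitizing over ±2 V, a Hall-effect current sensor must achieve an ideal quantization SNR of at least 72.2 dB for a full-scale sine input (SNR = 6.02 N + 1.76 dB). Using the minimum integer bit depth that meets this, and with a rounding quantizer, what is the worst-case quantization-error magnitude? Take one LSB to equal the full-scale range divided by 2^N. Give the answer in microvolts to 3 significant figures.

The full-scale span is 2 − (-2) = 4 V.
6.02 N + 1.76 ≥ 72.2 gives N ≥ 11.701, so the minimum integer is 12.
LSB = 4 V ÷ 2^12 = 4/4096 V = 0.97656 mV.
Max error for round-to-nearest is LSB/2 = 488 µV.

488 µV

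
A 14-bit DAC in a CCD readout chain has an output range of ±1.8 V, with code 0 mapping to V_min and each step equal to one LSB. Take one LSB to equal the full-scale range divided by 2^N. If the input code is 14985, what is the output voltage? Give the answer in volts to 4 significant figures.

The full-scale span is 1.8 − (-1.8) = 3.6 V. LSB = 3.6 V / 2^14.
V_out = -1.8 + 14985 × (3.6/16384) V
      = -1.8 + 3.29260 = 1.49260 V.

1.493 V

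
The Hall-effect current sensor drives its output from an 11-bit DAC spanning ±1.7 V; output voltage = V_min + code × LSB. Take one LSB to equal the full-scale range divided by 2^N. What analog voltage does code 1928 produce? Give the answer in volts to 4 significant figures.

1.501 V

Full-scale range = 1.7 V − (-1.7 V) = 3.4 V. LSB = 3.4 V / 2^11.
Output = V_min + (1928/2048) × range = -1.7 + 0.941406 × 3.4 V
      = -1.7 V + 3.20078 V = 1.50078 V.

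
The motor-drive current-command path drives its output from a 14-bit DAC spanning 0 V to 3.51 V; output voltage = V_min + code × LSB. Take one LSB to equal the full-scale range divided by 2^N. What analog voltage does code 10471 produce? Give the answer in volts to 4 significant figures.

2.243 V

Range is 3.51 V. LSB = 3.51 V / 2^14.
V_out = 0 + 10471 × (3.51/16384) V
      = 0 V + 2.24324 V = 2.24324 V.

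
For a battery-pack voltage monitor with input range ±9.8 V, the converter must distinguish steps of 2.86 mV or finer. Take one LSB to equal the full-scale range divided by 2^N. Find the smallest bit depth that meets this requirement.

13 bits

The full-scale span is 9.8 − (-9.8) = 19.6 V.
Required number of levels: 19.6/2.86 mV = 6853.1; smallest N with 2^N ≥ that is 13.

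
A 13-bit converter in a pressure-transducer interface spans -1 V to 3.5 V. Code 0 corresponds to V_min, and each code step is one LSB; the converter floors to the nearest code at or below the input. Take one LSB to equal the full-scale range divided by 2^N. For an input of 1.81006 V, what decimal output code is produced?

The full-scale span is 3.5 − (-1) = 4.5 V. LSB = 4.5 V / 2^13 ≈ 0.5493 mV.
V_in − V_min = 1.81006 − (-1) = 2.81006 V.
Divide by LSB: 2.81006 × 8192/4.5 = 5115.5581.
Truncating gives code 5115.

5115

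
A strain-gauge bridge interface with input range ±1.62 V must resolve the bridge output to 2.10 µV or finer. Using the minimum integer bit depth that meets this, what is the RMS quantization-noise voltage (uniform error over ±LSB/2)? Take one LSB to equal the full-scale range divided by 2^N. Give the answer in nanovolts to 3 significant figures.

446 nV

Full-scale range = 1.62 V − (-1.62 V) = 3.24 V.
Levels needed ≥ 3.24/2.10 µV = 1.543e6. 2^21 = 2097152 suffices, so N_min = 21.
One LSB is 3.24 V / 2097152 = 1.5450 µV.
RMS noise = LSB/√12 = 446 nV.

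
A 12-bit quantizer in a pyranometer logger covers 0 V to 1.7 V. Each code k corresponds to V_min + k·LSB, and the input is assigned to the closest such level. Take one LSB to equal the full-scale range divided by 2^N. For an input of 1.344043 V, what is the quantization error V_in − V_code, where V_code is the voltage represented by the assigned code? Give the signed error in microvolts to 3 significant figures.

Full-scale range = 1.7 V. LSB = 1.7 V / 2^12 ≈ 415.0 µV.
Position in LSBs: (1.344043 − (0)) × 4096/1.7 = 3238.3530; rounding gives k = 3238.
V_code = 0 + (3238/4096) × 1.7 = 1.343896484 V.
e = 1.344043 − (1.343896484) = +147 µV.

+147 µV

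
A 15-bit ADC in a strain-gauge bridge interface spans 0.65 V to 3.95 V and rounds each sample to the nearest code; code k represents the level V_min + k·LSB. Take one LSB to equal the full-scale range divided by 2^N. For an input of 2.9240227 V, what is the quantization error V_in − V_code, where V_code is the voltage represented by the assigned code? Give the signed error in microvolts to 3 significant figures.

The full-scale span is 3.95 − (0.65) = 3.3 V. LSB = 3.3 V / 2^15 ≈ 100.7 µV.
(2.9240227 − (0.65)) / LSB = 2.2740227 × 32768/3.3 = 22580.3563. Nearest integer: k = 22580.
V_code = 0.65 + (22580/32768) × 3.3 = 2.9239868164 V.
e = 2.9240227 − (2.9239868164) = +35.9 µV.

+35.9 µV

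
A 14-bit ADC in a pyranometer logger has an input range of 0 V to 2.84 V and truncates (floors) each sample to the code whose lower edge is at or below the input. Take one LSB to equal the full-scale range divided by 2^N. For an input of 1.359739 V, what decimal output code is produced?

7844

Range is 2.84 V. LSB = 2.84 V / 2^14 ≈ 173.3 µV.
V_in − V_min = 1.359739 − (0) = 1.359739 V.
Divide by LSB: 1.359739 × 16384/2.84 = 7844.3534.
Truncating gives code 7844.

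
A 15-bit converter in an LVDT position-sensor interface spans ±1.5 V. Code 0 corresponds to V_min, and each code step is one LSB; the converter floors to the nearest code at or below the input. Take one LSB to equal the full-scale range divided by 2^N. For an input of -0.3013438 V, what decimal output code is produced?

13092

Range = 1.5 − (-1.5) = 3 V. LSB = 3 V / 2^15 ≈ 91.55 µV.
(V_in − V_min) × 2^15/range = (-0.3013438 − (-1.5)) × 32768/3 = 13092.522.
Floor → code = 13092.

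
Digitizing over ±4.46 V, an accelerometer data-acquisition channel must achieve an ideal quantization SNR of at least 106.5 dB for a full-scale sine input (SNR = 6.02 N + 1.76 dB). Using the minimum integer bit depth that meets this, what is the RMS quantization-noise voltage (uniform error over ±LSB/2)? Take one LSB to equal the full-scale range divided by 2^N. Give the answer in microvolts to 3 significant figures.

Full-scale range = 4.46 V − (-4.46 V) = 8.92 V.
6.02 N + 1.76 ≥ 106.5 gives N ≥ 17.399, so the minimum integer is 18.
LSB = 8.92 V / 2^18 = 34.027 µV.
V_rms = LSB/√12 = 9.82 µV.

9.82 µV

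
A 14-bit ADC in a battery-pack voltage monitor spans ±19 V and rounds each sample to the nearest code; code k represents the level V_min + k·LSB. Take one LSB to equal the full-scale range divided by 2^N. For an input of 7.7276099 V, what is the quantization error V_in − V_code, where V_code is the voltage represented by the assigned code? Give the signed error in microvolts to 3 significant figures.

−417 µV

Span: 19 V − (-19 V) = 38 V. LSB = 38 V / 2^14 ≈ 2.319 mV.
(V_in − V_min)/LSB = (7.7276099 − (-19)) × 16384/38 = 11523.8200 → nearest code k = 11524.
Reconstructed level: -19 + 11524 × 38/16384 V = 7.7280273438 V.
V_in − V_code = 7.7276099 − (7.7280273438) = −417 µV.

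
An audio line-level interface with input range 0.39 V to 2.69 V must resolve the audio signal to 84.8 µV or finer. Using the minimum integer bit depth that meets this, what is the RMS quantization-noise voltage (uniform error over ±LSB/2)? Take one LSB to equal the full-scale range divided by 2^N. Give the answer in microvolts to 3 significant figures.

Span: 2.69 V − (0.39 V) = 2.3 V.
2.3 V / 84.8 µV = 27120. Since 2^14 = 16384 and 2^15 = 32768, N = 15.
LSB = 2.3 V ÷ 2^15 = 2.3/32768 V = 70.190 µV.
RMS noise = LSB/√12 = 20.3 µV.

20.3 µV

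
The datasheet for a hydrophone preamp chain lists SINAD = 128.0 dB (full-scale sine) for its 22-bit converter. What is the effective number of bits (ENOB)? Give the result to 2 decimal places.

ENOB = (128.0 − 1.76)/6.02 = 20.9701 bits.

20.97 bits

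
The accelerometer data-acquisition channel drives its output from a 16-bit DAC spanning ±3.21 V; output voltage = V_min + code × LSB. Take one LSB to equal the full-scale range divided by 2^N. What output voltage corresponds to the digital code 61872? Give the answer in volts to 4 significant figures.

2.851 V

The full-scale span is 3.21 − (-3.21) = 6.42 V. LSB = 6.42 V / 2^16.
Output = V_min + (61872/65536) × range = -3.21 + 0.944092 × 6.42 V
      = -3.21 V + 6.06107 V = 2.85107 V.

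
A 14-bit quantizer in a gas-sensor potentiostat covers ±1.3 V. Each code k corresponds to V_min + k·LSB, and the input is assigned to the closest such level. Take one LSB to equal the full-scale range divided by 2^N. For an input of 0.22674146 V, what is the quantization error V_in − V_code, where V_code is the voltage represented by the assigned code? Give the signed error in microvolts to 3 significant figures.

−28.6 µV

Span: 1.3 V − (-1.3 V) = 2.6 V. LSB = 2.6 V / 2^14 ≈ 158.7 µV.
Position in LSBs: (0.22674146 − (-1.3)) × 16384/2.6 = 9620.8200; rounding gives k = 9621.
V_code = V_min + k × range/2^14 = -1.3 + 9621 × 2.6/16384 = 0.22677001953 V.
V_in − V_code = 0.22674146 − (0.22677001953) = −28.6 µV.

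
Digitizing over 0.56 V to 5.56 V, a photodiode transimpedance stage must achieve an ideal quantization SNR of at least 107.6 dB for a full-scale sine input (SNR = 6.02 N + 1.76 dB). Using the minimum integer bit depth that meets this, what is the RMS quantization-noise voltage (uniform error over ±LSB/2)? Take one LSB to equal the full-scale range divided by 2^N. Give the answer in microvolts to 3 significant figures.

5.51 µV

The full-scale span is 5.56 − (0.56) = 5 V.
N ≥ (107.6 − 1.76)/6.02 = 17.581 → N_min = 18.
LSB = 5 V / 2^18 = 19.073 µV.
σ_q = LSB/√12 = 19.073 µV/3.4641 = 5.51 µV.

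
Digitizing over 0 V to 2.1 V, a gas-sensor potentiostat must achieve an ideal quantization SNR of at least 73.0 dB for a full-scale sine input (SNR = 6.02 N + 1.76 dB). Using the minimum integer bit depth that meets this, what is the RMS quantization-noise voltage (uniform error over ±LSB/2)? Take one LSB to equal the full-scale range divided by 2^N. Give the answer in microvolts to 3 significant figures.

Range is 2.1 V.
Required N = ⌈(73.0 − 1.76)/6.02⌉ = ⌈11.834⌉ = 12.
One LSB is 2.1 V / 4096 = 0.51270 mV.
RMS noise = LSB/√12 = 148 µV.

148 µV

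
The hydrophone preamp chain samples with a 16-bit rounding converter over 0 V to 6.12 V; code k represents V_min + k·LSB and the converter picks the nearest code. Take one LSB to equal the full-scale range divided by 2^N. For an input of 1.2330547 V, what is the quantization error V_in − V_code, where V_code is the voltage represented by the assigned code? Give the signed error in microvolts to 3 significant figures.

Full-scale range = 6.12 V. LSB = 6.12 V / 2^16 ≈ 93.38 µV.
Position in LSBs: (1.2330547 − (0)) × 65536/6.12 = 13204.1622; rounding gives k = 13204.
V_code = 0 + (13204/65536) × 6.12 = 1.2330395508 V.
V_in − V_code = 1.2330547 − (1.2330395508) = +15.1 µV.

+15.1 µV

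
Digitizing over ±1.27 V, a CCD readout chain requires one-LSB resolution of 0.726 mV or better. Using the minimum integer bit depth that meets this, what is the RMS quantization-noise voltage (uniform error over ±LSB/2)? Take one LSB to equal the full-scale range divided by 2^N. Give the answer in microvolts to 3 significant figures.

179 µV

Range = 1.27 − (-1.27) = 2.54 V.
Levels needed ≥ 2.54/0.726 mV = 3499. 2^12 = 4096 suffices, so N_min = 12.
LSB = 2.54 V ÷ 2^12 = 2.54/4096 V = 0.62012 mV.
V_rms = LSB/√12 = 179 µV.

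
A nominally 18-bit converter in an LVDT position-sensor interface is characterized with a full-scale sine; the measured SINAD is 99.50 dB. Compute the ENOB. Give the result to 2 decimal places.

16.24 bits

(99.50 − 1.76) / 6.02 = 97.74/6.02 = 16.2359 effective bits.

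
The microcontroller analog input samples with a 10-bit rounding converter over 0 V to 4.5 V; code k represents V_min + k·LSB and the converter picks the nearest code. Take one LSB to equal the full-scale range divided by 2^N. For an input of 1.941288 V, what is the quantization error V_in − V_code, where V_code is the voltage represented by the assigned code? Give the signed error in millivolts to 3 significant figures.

−1.09 mV

Range is 4.5 V. LSB = 4.5 V / 2^10 ≈ 4.395 mV.
(1.941288 − (0)) / LSB = 1.941288 × 1024/4.5 = 441.7509. Nearest integer: k = 442.
Reconstructed level: 0 + 442 × 4.5/1024 V = 1.942382813 V.
e = 1.941288 − (1.942382813) = −1.09 mV.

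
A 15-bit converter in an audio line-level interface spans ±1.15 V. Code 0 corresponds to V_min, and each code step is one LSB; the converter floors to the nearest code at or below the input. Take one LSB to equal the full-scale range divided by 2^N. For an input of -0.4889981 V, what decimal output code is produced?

The full-scale span is 1.15 − (-1.15) = 2.3 V. LSB = 2.3 V / 2^15 ≈ 70.19 µV.
V_in − V_min = -0.4889981 − (-1.15) = 0.6610019 V.
Divide by LSB: 0.6610019 × 32768/2.3 = 9417.2653.
Truncating gives code 9417.

9417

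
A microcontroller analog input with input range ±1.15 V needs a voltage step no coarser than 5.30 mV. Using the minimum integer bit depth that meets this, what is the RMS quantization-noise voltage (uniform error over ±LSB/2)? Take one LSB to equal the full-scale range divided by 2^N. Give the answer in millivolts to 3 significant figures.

1.30 mV

Span: 1.15 V − (-1.15 V) = 2.3 V.
Need 2^N ≥ 2.3 V / 5.30 mV = 434.0 → N_min = 9.
Step size = 2.3/512 V = 4.4922 mV.
RMS noise = LSB/√12 = 1.30 mV.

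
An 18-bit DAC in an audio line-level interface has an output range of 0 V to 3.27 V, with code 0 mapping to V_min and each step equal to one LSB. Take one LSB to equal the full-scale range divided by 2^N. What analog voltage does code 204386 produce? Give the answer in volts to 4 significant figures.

2.550 V

V_FS = 3.27 V. LSB = 3.27 V / 2^18.
V_out = 0 + 204386 × (3.27/262144) V
      = 0 + 2.54952 = 2.54952 V.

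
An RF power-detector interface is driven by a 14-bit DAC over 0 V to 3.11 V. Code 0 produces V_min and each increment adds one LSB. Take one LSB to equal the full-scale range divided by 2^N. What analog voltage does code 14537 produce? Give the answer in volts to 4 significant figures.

Range is 3.11 V. LSB = 3.11 V / 2^14.
V_out = 0 + 14537 × (3.11/16384) V
      = 0 V + 2.75940 V = 2.75940 V.

2.759 V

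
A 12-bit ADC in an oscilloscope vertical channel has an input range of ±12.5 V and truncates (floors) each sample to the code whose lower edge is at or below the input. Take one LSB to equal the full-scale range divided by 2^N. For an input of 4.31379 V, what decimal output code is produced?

2754

Full-scale range = 12.5 V − (-12.5 V) = 25 V. LSB = 25 V / 2^12 ≈ 6.104 mV.
code = ⌊(V_in − V_min)/LSB⌋ = ⌊(V_in − V_min) × 2^12 / range⌋
     = ⌊(4.31379 − (-12.5)) × 4096 / 25⌋ = ⌊16.81379 × 4096/25⌋
     = ⌊2754.771⌋ = 2754.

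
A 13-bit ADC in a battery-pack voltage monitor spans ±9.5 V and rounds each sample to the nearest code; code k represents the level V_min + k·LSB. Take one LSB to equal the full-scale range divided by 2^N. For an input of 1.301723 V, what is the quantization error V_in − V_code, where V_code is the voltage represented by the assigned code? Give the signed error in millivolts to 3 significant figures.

+0.576 mV

Span: 9.5 V − (-9.5 V) = 19 V. LSB = 19 V / 2^13 ≈ 2.319 mV.
(V_in − V_min)/LSB = (1.301723 − (-9.5)) × 8192/19 = 4657.2481 → nearest code k = 4657.
V_code = V_min + k × range/2^13 = -9.5 + 4657 × 19/8192 = 1.301147461 V.
e = 1.301723 − (1.301147461) = +0.576 mV.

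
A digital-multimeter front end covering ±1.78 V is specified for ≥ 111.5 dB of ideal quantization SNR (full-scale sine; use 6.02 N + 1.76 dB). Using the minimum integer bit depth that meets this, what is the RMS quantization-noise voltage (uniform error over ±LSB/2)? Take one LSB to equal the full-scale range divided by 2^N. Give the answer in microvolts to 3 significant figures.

Full-scale range = 1.78 V − (-1.78 V) = 3.56 V.
Solving 6.02 N ≥ 111.5 − 1.76: N ≥ 18.229. Round up → N = 19.
LSB = 3.56 V / 2^19 = 6.7902 µV.
V_rms = LSB/√12 = 1.96 µV.

1.96 µV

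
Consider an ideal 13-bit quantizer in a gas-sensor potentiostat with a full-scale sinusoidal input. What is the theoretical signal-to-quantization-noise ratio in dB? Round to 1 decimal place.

80.0 dB

For an ideal N-bit converter with full-scale sine input, SNR = 6.02 N + 1.76 dB. SNR = 6.02 × 13 + 1.76 = 78.26 + 1.76 = 80.02 dB.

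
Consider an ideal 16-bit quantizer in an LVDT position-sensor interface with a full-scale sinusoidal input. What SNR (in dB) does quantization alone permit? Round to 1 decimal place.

98.1 dB

Ideal quantization SNR: 6.02 × 16 + 1.76 dB = 98.1 dB.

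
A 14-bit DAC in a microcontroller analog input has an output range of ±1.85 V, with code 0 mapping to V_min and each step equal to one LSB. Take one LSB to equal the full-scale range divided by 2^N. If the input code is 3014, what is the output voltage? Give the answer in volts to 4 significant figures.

-1.169 V

Span: 1.85 V − (-1.85 V) = 3.7 V. LSB = 3.7 V / 2^14.
V_out = -1.85 + 3014 × (3.7/16384) V
      = -1.85 + 0.680652 = -1.16935 V.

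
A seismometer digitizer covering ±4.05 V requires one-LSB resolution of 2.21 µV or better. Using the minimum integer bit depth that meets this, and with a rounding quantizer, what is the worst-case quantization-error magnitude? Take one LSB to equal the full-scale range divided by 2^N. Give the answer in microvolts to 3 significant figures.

0.966 µV

Range = 4.05 − (-4.05) = 8.1 V.
Need 2^N ≥ 8.1 V / 2.21 µV = 3.665e6 → N_min = 22.
LSB = 8.1 V ÷ 2^22 = 8.1/4194304 V = 1.9312 µV.
Max error for round-to-nearest is LSB/2 = 0.966 µV.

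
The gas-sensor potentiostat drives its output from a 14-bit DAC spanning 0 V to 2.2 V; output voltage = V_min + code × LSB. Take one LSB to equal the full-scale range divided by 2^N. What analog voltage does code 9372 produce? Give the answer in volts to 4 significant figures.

V_FS = 2.2 V. LSB = 2.2 V / 2^14.
Output = V_min + (9372/16384) × range = 0 + 0.572021 × 2.2 V
      = 0 V + 1.25845 V = 1.25845 V.

1.258 V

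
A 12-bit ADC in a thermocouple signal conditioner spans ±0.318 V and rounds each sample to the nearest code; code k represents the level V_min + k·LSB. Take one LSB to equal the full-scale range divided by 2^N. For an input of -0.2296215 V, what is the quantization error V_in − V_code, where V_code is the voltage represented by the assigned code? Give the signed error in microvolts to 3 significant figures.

Range = 0.318 − (-0.318) = 0.636 V. LSB = 0.636 V / 2^12 ≈ 155.3 µV.
(V_in − V_min)/LSB = (-0.2296215 − (-0.318)) × 4096/0.636 = 569.1798 → nearest code k = 569.
Reconstructed level: -0.318 + 569 × 0.636/4096 V = -0.2296494141 V.
Error = V_in − V_code = -0.2296215 − (-0.2296494141) = +27.9 µV.

+27.9 µV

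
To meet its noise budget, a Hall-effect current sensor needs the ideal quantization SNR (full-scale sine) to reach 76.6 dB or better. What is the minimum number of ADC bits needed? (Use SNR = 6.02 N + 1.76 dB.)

Required N = ⌈(76.6 − 1.76)/6.02⌉ = ⌈12.432⌉ = 13.

13 bits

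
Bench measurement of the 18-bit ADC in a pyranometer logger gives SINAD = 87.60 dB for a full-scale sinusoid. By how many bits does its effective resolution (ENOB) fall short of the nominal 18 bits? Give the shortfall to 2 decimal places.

3.74 bits

ENOB = (SINAD − 1.76)/6.02 = (87.60 − 1.76)/6.02 = 14.2591 bits.
Lost resolution: 18 − 14.2591 = 3.7409 bits.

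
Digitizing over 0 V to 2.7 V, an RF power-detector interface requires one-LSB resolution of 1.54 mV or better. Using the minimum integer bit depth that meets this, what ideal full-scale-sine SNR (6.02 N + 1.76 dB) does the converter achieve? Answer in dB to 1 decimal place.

68.0 dB

V_FS = 2.7 V.
2.7 V / 1.54 mV = 1753. Since 2^10 = 1024 and 2^11 = 2048, N = 11.
SNR = 6.02 × 11 + 1.76 = 67.98 dB.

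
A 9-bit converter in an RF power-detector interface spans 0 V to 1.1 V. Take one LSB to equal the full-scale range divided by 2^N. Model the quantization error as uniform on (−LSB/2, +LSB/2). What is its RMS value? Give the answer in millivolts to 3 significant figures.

0.620 mV

Span = 1.1 V.
One LSB is 1.1 V / 512 = 2.1484 mV.
For a uniform distribution on [−LSB/2, +LSB/2], V_rms = LSB/√12 = 2.1484 mV/3.4641 = 0.620 mV.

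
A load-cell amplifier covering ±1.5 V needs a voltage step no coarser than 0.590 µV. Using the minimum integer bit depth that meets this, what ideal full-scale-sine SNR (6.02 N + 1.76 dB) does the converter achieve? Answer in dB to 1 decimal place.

Span: 1.5 V − (-1.5 V) = 3 V.
Levels needed ≥ 3/0.590 µV = 5.085e6. 2^23 = 8388608 suffices, so N_min = 23.
6.02(23) + 1.76 = 140.22 dB.

140.2 dB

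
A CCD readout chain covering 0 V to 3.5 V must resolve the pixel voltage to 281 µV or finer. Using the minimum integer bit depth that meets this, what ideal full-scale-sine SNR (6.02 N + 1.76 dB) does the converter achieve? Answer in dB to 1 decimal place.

86.0 dB

V_FS = 3.5 V.
3.5 V / 281 µV = 12460. Since 2^13 = 8192 and 2^14 = 16384, N = 14.
SNR = 6.02 × 14 + 1.76 = 86.04 dB.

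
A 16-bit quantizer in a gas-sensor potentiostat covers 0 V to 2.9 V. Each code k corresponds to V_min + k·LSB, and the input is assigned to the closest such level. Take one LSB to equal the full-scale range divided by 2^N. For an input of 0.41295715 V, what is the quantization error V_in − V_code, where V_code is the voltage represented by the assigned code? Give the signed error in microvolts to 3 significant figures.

V_FS = 2.9 V. LSB = 2.9 V / 2^16 ≈ 44.25 µV.
Position in LSBs: (0.41295715 − (0)) × 65536/2.9 = 9332.2620; rounding gives k = 9332.
V_code = 0 + (9332/65536) × 2.9 = 0.41294555664 V.
Error = V_in − V_code = 0.41295715 − (0.41294555664) = +11.6 µV.

+11.6 µV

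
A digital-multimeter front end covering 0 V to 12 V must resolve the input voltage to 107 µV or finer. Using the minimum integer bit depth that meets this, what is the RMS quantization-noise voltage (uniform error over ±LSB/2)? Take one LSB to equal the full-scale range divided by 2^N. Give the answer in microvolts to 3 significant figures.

26.4 µV

Span = 12 V.
12 V / 107 µV = 112100. Since 2^16 = 65536 and 2^17 = 131072, N = 17.
LSB = 12 V / 2^17 = 91.553 µV.
V_rms = LSB/√12 = 26.4 µV.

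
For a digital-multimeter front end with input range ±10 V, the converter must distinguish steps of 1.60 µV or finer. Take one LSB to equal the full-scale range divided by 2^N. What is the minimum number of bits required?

24 bits

The full-scale span is 10 − (-10) = 20 V.
Levels needed ≥ 20/1.60 µV = 1.250e7. 2^24 = 16777216 suffices, so N_min = 24.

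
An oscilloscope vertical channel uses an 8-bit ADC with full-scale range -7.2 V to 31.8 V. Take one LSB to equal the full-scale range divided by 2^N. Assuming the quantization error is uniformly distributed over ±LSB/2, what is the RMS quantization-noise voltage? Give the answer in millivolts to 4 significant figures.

43.98 mV

Full-scale range = 31.8 V − (-7.2 V) = 39 V.
One LSB is 39 V / 256 = 152.344 mV.
σ_q = LSB/√12 = 152.344 mV/3.4641 = 43.98 mV.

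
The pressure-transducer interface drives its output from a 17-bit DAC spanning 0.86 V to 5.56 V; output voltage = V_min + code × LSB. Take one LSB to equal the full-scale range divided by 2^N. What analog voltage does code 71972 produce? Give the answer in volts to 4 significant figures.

The full-scale span is 5.56 − (0.86) = 4.7 V. LSB = 4.7 V / 2^17.
V_out = 0.86 + 71972 × (4.7/131072) V
      = 0.86 + 2.58078 = 3.44078 V.

3.441 V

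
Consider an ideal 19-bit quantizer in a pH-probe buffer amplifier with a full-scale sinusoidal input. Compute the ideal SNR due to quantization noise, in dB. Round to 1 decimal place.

For an ideal N-bit converter with full-scale sine input, SNR = 6.02 N + 1.76 dB. SNR = 6.02 × 19 + 1.76 = 114.38 + 1.76 = 116.14 dB.

116.1 dB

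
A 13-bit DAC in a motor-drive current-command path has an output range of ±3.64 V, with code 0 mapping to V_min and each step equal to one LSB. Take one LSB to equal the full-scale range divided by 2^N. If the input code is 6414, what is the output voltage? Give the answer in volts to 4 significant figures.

2.060 V

The full-scale span is 3.64 − (-3.64) = 7.28 V. LSB = 7.28 V / 2^13.
V_out = V_min + code × LSB = -3.64 V + 6414 × 7.28 V / 8192
      = -3.64 + 5.69994 = 2.05994 V.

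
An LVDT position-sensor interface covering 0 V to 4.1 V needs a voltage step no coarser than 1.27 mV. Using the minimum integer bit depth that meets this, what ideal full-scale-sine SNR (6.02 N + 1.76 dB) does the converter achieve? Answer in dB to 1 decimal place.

V_FS = 4.1 V.
Required number of levels: 4.1/1.27 mV = 3228.3; smallest N with 2^N ≥ that is 12.
6.02(12) + 1.76 = 74.00 dB.

74.0 dB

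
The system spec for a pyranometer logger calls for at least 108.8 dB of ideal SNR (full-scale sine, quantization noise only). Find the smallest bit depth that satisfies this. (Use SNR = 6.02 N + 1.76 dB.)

6.02 N + 1.76 ≥ 108.8 gives N ≥ 17.781, so the minimum integer is 18.

18 bits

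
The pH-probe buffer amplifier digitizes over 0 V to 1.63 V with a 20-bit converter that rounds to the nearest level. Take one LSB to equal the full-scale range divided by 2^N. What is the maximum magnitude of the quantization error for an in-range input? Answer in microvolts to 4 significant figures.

0.7772 µV

Span = 1.63 V.
LSB = 1.63 V ÷ 2^20 = 1.63/1048576 V = 1.55449 µV.
|e|_max = LSB/2 = 0.7772 µV.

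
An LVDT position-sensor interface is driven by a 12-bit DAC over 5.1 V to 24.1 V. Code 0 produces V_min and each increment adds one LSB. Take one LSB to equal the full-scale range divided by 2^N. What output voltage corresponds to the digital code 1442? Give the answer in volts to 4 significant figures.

Full-scale range = 24.1 V − (5.1 V) = 19 V. LSB = 19 V / 2^12.
V_out = 5.1 + 1442 × (19/4096) V
      = 5.1 V + 6.68896 V = 11.7890 V.

11.79 V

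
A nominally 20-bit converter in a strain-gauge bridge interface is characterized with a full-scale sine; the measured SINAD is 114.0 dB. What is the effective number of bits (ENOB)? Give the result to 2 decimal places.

ENOB = (SINAD − 1.76) / 6.02 = (114.0 − 1.76) / 6.02 = 112.24 / 6.02 = 18.6445.

18.64 bits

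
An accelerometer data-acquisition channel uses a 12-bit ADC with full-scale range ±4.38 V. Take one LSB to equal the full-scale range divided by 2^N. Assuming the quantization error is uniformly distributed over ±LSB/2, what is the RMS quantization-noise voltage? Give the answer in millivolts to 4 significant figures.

Full-scale range = 4.38 V − (-4.38 V) = 8.76 V.
LSB = 8.76 V / 2^12 = 2.13867 mV.
σ_q = LSB/√12 = 2.13867 mV/3.4641 = 0.6174 mV.

0.6174 mV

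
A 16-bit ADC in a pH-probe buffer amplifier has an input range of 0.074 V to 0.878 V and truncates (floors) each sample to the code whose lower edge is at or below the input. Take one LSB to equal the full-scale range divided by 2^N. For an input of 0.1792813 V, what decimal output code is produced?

8581

Range = 0.878 − (0.074) = 0.804 V. LSB = 0.804 V / 2^16 ≈ 12.27 µV.
code = ⌊(V_in − V_min)/LSB⌋ = ⌊(V_in − V_min) × 2^16 / range⌋
     = ⌊(0.1792813 − (0.074)) × 65536 / 0.804⌋ = ⌊0.1052813 × 65536/0.804⌋
     = ⌊8581.735⌋ = 8581.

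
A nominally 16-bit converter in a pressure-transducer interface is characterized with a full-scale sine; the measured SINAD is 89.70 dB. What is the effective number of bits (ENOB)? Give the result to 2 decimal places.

14.61 bits

ENOB = (SINAD − 1.76) / 6.02 = (89.70 − 1.76) / 6.02 = 87.94 / 6.02 = 14.6080.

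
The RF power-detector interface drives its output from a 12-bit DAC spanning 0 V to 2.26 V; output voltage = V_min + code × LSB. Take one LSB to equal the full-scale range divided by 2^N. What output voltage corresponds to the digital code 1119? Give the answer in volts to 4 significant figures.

V_FS = 2.26 V. LSB = 2.26 V / 2^12.
V_out = V_min + code × LSB = 0 V + 1119 × 2.26 V / 4096
      = 0 V + 0.617417 V = 0.617417 V.

0.6174 V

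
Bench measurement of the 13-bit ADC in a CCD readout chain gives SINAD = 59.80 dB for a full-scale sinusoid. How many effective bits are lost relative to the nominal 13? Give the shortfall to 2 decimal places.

3.36 bits

ENOB = (SINAD − 1.76)/6.02 = (59.80 − 1.76)/6.02 = 9.6412 bits.
Lost resolution: 13 − 9.6412 = 3.3588 bits.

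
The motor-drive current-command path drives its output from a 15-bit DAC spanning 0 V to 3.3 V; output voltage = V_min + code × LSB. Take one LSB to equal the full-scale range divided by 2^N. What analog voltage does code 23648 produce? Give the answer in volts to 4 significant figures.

2.382 V

Range is 3.3 V. LSB = 3.3 V / 2^15.
V_out = 0 + 23648 × (3.3/32768) V
      = 0 + 2.38154 = 2.38154 V.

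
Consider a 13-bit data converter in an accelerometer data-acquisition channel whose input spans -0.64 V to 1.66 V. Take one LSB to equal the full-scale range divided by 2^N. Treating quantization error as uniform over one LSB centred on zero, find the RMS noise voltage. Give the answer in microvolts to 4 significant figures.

81.05 µV

Range = 1.66 − (-0.64) = 2.3 V.
LSB = 2.3 V / 2^13 = 280.762 µV.
RMS of a uniform error over width LSB is LSB/√12 = 81.05 µV.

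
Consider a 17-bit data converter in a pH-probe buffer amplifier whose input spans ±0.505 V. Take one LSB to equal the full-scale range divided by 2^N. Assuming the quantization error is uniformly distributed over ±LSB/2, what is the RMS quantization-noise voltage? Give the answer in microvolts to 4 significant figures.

Range = 0.505 − (-0.505) = 1.01 V.
LSB = 1.01 V / 2^17 = 7.70569 µV.
σ_q = LSB/√12 = 7.70569 µV/3.4641 = 2.224 µV.

2.224 µV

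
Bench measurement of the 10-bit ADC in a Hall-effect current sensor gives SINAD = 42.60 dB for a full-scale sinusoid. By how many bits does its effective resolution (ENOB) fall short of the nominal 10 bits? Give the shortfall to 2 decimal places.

N_eff = (42.60 − 1.76)/6.02 = 6.7841 bits.
10 − 6.7841 = 3.22 bits below nominal.

3.22 bits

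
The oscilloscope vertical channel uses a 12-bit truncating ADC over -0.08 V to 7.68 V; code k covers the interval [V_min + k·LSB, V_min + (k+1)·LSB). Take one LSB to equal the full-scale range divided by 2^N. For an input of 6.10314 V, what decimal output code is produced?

3263

Span: 7.68 V − (-0.08 V) = 7.76 V. LSB = 7.76 V / 2^12 ≈ 1.895 mV.
code = ⌊(V_in − V_min)/LSB⌋ = ⌊(V_in − V_min) × 2^12 / range⌋
     = ⌊(6.10314 − (-0.08)) × 4096 / 7.76⌋ = ⌊6.18314 × 4096/7.76⌋
     = ⌊3263.678⌋ = 3263.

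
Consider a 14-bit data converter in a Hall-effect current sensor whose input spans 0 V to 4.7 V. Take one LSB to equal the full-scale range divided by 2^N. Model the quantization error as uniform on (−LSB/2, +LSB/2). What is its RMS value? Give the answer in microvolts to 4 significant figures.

82.81 µV

Full-scale range = 4.7 V.
LSB = 4.7 V ÷ 2^14 = 4.7/16384 V = 286.865 µV.
V_rms = LSB/√12 = 286.865 µV / √12 = 82.81 µV.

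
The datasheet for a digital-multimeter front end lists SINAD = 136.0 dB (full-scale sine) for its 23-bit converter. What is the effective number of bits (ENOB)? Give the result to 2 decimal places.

Inverting SNR = 6.02 N + 1.76: N_eff = (136.0 − 1.76)/6.02 = 22.2990.

22.30 bits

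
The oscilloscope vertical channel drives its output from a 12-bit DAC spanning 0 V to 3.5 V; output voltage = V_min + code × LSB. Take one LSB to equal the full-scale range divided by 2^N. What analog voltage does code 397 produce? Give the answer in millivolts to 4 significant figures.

339.2 mV

Range is 3.5 V. LSB = 3.5 V / 2^12.
Output = V_min + (397/4096) × range = 0 + 0.0969238 × 3.5 V
      = 0 V + 0.339233 V = 0.339233 V.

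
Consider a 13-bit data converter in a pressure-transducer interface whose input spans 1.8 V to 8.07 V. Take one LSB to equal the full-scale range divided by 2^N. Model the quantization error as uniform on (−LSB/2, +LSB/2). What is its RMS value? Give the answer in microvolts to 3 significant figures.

Span: 8.07 V − (1.8 V) = 6.27 V.
LSB = 6.27 V / 2^13 = 0.76538 mV.
σ_q = LSB/√12 = 0.76538 mV/3.4641 = 221 µV.

221 µV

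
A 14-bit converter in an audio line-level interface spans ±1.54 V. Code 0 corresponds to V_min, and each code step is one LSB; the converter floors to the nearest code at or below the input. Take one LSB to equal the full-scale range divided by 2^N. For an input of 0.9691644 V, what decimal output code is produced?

13347

Full-scale range = 1.54 V − (-1.54 V) = 3.08 V. LSB = 3.08 V / 2^14 ≈ 188.0 µV.
(V_in − V_min) × 2^14/range = (0.9691644 − (-1.54)) × 16384/3.08 = 13347.451.
Floor → code = 13347.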